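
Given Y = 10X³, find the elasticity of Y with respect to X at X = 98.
Elasticity = 3

Elasticity = (dY/dX) · (X/Y)

dY/dX = 30·X²
At X = 98: dY/dX = 288120, Y = 9411920

Elasticity = 288120 · (98 / 9411920) = 3

Interpretation: for a small percentage change in X, the percentage change in Y is approximately 3.00 times as large.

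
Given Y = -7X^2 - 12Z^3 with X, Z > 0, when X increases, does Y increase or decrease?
Y decreases

Taking the partial derivative:
∂Y/∂X = -14X

∂Y/∂X = -14X < 0 (assuming positive values)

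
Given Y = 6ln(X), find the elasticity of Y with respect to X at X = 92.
Elasticity = 1/ln(92) ≈ 0.2212

Elasticity = (dY/dX) · (X/Y)

dY/dX = 6/X
At X = 92: dY/dX = 3/46, Y = 6·ln(92)

Elasticity = (3/46) · (92 / (6·ln(92))) = 1/ln(92) ≈ 0.2212

Interpretation: for a small percentage change in X, the percentage change in Y is approximately 0.22 times as large.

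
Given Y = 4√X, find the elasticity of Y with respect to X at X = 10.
Elasticity = 1/2

Elasticity = (dY/dX) · (X/Y)

dY/dX = 2/√X
At X = 10: dY/dX = √10/5, Y = 4·√10

Elasticity = (√10/5) · (10 / (4·√10)) = 1/2

Interpretation: for a small percentage change in X, the percentage change in Y is approximately 0.50 times as large.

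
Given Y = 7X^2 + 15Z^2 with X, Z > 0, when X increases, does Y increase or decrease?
Y increases

Taking the partial derivative:
∂Y/∂X = 14X

∂Y/∂X = 14X > 0 (assuming positive values)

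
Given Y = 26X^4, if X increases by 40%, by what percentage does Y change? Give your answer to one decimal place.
284.2%

For Y = 26X^4:
If X → X(1 + 0.4)
Then Y → Y · (1 + 0.4)^4
     = Y · 3.8416

Percentage change = ((1 + 0.4)^4 − 1) × 100% ≈ 284.2%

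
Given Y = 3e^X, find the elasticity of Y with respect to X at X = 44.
Elasticity = 44

Elasticity = (dY/dX) · (X/Y)

dY/dX = 3·e^X
At X = 44: dY/dX = 3·e^44, Y = 3·e^44

Elasticity = (3·e^44) · (44 / (3·e^44)) = 44

Interpretation: for a small percentage change in X, the percentage change in Y is approximately 44.00 times as large.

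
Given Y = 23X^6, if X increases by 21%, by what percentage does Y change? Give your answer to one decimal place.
213.8%

For Y = 23X^6:
If X → X(1 + 0.21)
Then Y → Y · (1 + 0.21)^6
     ≈ Y · 3.1384

Percentage change = ((1 + 0.21)^6 − 1) × 100% ≈ 213.8%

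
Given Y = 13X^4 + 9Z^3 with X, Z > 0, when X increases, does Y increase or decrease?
Y increases

Taking the partial derivative:
∂Y/∂X = 52X^3

∂Y/∂X = 52X^3 > 0 (assuming positive values)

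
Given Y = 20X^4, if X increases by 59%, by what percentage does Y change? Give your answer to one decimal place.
539.1%

For Y = 20X^4:
If X → X(1 + 0.59)
Then Y → Y · (1 + 0.59)^4
     ≈ Y · 6.3913

Percentage change = ((1 + 0.59)^4 − 1) × 100% ≈ 539.1%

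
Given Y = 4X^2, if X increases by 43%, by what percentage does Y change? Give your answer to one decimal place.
104.5%

For Y = 4X^2:
If X → X(1 + 0.43)
Then Y → Y · (1 + 0.43)^2
     = Y · 2.0449

Percentage change = ((1 + 0.43)^2 − 1) × 100% ≈ 104.5%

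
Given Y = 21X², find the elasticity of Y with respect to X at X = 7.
Elasticity = 2

Elasticity = (dY/dX) · (X/Y)

dY/dX = 42·X
At X = 7: dY/dX = 294, Y = 1029

Elasticity = 294 · (7 / 1029) = 2

Interpretation: for a small percentage change in X, the percentage change in Y is approximately 2.00 times as large.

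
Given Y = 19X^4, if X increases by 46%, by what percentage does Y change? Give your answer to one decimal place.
354.4%

For Y = 19X^4:
If X → X(1 + 0.46)
Then Y → Y · (1 + 0.46)^4
     ≈ Y · 4.5437

Percentage change = ((1 + 0.46)^4 − 1) × 100% ≈ 354.4%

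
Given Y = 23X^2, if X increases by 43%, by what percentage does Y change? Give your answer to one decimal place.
104.5%

For Y = 23X^2:
If X → X(1 + 0.43)
Then Y → Y · (1 + 0.43)^2
     = Y · 2.0449

Percentage change = ((1 + 0.43)^2 − 1) × 100% ≈ 104.5%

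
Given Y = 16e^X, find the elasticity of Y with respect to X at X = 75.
Elasticity = 75

Elasticity = (dY/dX) · (X/Y)

dY/dX = 16·e^X
At X = 75: dY/dX = 16·e^75, Y = 16·e^75

Elasticity = (16·e^75) · (75 / (16·e^75)) = 75

Interpretation: for a small percentage change in X, the percentage change in Y is approximately 75.00 times as large.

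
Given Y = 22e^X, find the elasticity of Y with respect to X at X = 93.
Elasticity = 93

Elasticity = (dY/dX) · (X/Y)

dY/dX = 22·e^X
At X = 93: dY/dX = 22·e^93, Y = 22·e^93

Elasticity = (22·e^93) · (93 / (22·e^93)) = 93

Interpretation: for a small percentage change in X, the percentage change in Y is approximately 93.00 times as large.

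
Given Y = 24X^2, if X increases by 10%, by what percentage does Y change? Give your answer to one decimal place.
21.0%

For Y = 24X^2:
If X → X(1 + 0.1)
Then Y → Y · (1 + 0.1)^2
     = Y · 1.2100

Percentage change = ((1 + 0.1)^2 − 1) × 100% = 21.0%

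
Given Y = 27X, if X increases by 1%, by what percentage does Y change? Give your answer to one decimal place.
1.0%

For Y = 27X:
If X → X(1 + 0.01)
Then Y → Y · (1 + 0.01)^1
     = Y · 1.0100

Percentage change = ((1 + 0.01)^1 − 1) × 100% = 1.0%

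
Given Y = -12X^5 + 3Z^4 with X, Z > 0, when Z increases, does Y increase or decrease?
Y increases

Taking the partial derivative:
∂Y/∂Z = 12Z^3

∂Y/∂Z = 12Z^3 > 0 (assuming positive values)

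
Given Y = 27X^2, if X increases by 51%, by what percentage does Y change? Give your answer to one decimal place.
128.0%

For Y = 27X^2:
If X → X(1 + 0.51)
Then Y → Y · (1 + 0.51)^2
     = Y · 2.2801

Percentage change = ((1 + 0.51)^2 − 1) × 100% ≈ 128.0%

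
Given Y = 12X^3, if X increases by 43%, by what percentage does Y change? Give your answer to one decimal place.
192.4%

For Y = 12X^3:
If X → X(1 + 0.43)
Then Y → Y · (1 + 0.43)^3
     ≈ Y · 2.9242

Percentage change = ((1 + 0.43)^3 − 1) × 100% ≈ 192.4%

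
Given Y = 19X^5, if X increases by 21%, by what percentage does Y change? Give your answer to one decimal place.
159.4%

For Y = 19X^5:
If X → X(1 + 0.21)
Then Y → Y · (1 + 0.21)^5
     ≈ Y · 2.5937

Percentage change = ((1 + 0.21)^5 − 1) × 100% ≈ 159.4%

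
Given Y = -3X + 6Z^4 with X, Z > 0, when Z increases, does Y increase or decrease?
Y increases

Taking the partial derivative:
∂Y/∂Z = 24Z^3

∂Y/∂Z = 24Z^3 > 0 (assuming positive values)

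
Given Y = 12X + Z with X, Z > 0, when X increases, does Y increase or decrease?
Y increases

Taking the partial derivative:
∂Y/∂X = 12

∂Y/∂X = 12 > 0 (assuming positive values)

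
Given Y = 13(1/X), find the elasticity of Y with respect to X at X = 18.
Elasticity = -1

Elasticity = (dY/dX) · (X/Y)

dY/dX = -13/X²
At X = 18: dY/dX = -13/324, Y = 13/18

Elasticity = (-13/324) · (18 / (13/18)) = -1

Interpretation: for a small percentage change in X, the percentage change in Y is approximately -1.00 times as large.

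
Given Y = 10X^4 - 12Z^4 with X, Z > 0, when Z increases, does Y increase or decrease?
Y decreases

Taking the partial derivative:
∂Y/∂Z = -48Z^3

∂Y/∂Z = -48Z^3 < 0 (assuming positive values)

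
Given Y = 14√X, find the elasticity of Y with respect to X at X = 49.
Elasticity = 1/2

Elasticity = (dY/dX) · (X/Y)

dY/dX = 7/√X
At X = 49: dY/dX = 1, Y = 98

Elasticity = 1 · (49 / 98) = 1/2

Interpretation: for a small percentage change in X, the percentage change in Y is approximately 0.50 times as large.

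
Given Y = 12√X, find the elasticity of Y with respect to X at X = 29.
Elasticity = 1/2

Elasticity = (dY/dX) · (X/Y)

dY/dX = 6/√X
At X = 29: dY/dX = 6·√29/29, Y = 12·√29

Elasticity = (6·√29/29) · (29 / (12·√29)) = 1/2

Interpretation: for a small percentage change in X, the percentage change in Y is approximately 0.50 times as large.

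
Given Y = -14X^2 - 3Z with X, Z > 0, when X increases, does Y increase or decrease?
Y decreases

Taking the partial derivative:
∂Y/∂X = -28X

∂Y/∂X = -28X < 0 (assuming positive values)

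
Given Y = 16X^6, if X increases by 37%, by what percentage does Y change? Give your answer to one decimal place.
561.2%

For Y = 16X^6:
If X → X(1 + 0.37)
Then Y → Y · (1 + 0.37)^6
     ≈ Y · 6.6119

Percentage change = ((1 + 0.37)^6 − 1) × 100% ≈ 561.2%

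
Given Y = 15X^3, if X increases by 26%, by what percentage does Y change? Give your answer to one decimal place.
100.0%

For Y = 15X^3:
If X → X(1 + 0.26)
Then Y → Y · (1 + 0.26)^3
     ≈ Y · 2.0004

Percentage change = ((1 + 0.26)^3 − 1) × 100% ≈ 100.0%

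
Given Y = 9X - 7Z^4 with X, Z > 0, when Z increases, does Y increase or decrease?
Y decreases

Taking the partial derivative:
∂Y/∂Z = -28Z^3

∂Y/∂Z = -28Z^3 < 0 (assuming positive values)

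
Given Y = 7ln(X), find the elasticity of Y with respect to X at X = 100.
Elasticity = 1/ln(100) ≈ 0.2171

Elasticity = (dY/dX) · (X/Y)

dY/dX = 7/X
At X = 100: dY/dX = 7/100, Y = 7·ln(100)

Elasticity = (7/100) · (100 / (7·ln(100))) = 1/ln(100) ≈ 0.2171

Interpretation: for a small percentage change in X, the percentage change in Y is approximately 0.22 times as large.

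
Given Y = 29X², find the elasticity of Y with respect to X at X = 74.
Elasticity = 2

Elasticity = (dY/dX) · (X/Y)

dY/dX = 58·X
At X = 74: dY/dX = 4292, Y = 158804

Elasticity = 4292 · (74 / 158804) = 2

Interpretation: for a small percentage change in X, the percentage change in Y is approximately 2.00 times as large.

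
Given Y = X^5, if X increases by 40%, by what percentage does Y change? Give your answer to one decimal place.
437.8%

For Y = X^5:
If X → X(1 + 0.4)
Then Y → Y · (1 + 0.4)^5
     ≈ Y · 5.3782

Percentage change = ((1 + 0.4)^5 − 1) × 100% ≈ 437.8%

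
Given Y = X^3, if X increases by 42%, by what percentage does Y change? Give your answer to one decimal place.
186.3%

For Y = X^3:
If X → X(1 + 0.42)
Then Y → Y · (1 + 0.42)^3
     ≈ Y · 2.8633

Percentage change = ((1 + 0.42)^3 − 1) × 100% ≈ 186.3%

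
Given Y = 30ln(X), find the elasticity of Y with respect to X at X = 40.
Elasticity = 1/ln(40) ≈ 0.2711

Elasticity = (dY/dX) · (X/Y)

dY/dX = 30/X
At X = 40: dY/dX = 3/4, Y = 30·ln(40)

Elasticity = (3/4) · (40 / (30·ln(40))) = 1/ln(40) ≈ 0.2711

Interpretation: for a small percentage change in X, the percentage change in Y is approximately 0.27 times as large.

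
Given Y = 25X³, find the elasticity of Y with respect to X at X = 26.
Elasticity = 3

Elasticity = (dY/dX) · (X/Y)

dY/dX = 75·X²
At X = 26: dY/dX = 50700, Y = 439400

Elasticity = 50700 · (26 / 439400) = 3

Interpretation: for a small percentage change in X, the percentage change in Y is approximately 3.00 times as large.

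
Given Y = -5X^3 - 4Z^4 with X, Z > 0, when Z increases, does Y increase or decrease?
Y decreases

Taking the partial derivative:
∂Y/∂Z = -16Z^3

∂Y/∂Z = -16Z^3 < 0 (assuming positive values)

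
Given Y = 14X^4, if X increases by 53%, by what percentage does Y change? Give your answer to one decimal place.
448.0%

For Y = 14X^4:
If X → X(1 + 0.53)
Then Y → Y · (1 + 0.53)^4
     ≈ Y · 5.4798

Percentage change = ((1 + 0.53)^4 − 1) × 100% ≈ 448.0%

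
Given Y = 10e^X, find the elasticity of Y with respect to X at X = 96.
Elasticity = 96

Elasticity = (dY/dX) · (X/Y)

dY/dX = 10·e^X
At X = 96: dY/dX = 10·e^96, Y = 10·e^96

Elasticity = (10·e^96) · (96 / (10·e^96)) = 96

Interpretation: for a small percentage change in X, the percentage change in Y is approximately 96.00 times as large.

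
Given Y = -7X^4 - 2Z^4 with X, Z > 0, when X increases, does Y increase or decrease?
Y decreases

Taking the partial derivative:
∂Y/∂X = -28X^3

∂Y/∂X = -28X^3 < 0 (assuming positive values)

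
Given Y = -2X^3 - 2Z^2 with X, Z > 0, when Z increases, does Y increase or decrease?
Y decreases

Taking the partial derivative:
∂Y/∂Z = -4Z

∂Y/∂Z = -4Z < 0 (assuming positive values)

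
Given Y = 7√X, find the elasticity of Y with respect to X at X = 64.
Elasticity = 1/2

Elasticity = (dY/dX) · (X/Y)

dY/dX = 7/(2·√X)
At X = 64: dY/dX = 7/16, Y = 56

Elasticity = (7/16) · (64 / 56) = 1/2

Interpretation: for a small percentage change in X, the percentage change in Y is approximately 0.50 times as large.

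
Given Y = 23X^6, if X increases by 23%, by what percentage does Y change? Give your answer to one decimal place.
246.3%

For Y = 23X^6:
If X → X(1 + 0.23)
Then Y → Y · (1 + 0.23)^6
     ≈ Y · 3.4628

Percentage change = ((1 + 0.23)^6 − 1) × 100% ≈ 246.3%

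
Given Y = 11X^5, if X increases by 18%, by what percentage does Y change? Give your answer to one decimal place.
128.8%

For Y = 11X^5:
If X → X(1 + 0.18)
Then Y → Y · (1 + 0.18)^5
     ≈ Y · 2.2878

Percentage change = ((1 + 0.18)^5 − 1) × 100% ≈ 128.8%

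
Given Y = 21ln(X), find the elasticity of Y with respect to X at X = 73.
Elasticity = 1/ln(73) ≈ 0.2331

Elasticity = (dY/dX) · (X/Y)

dY/dX = 21/X
At X = 73: dY/dX = 21/73, Y = 21·ln(73)

Elasticity = (21/73) · (73 / (21·ln(73))) = 1/ln(73) ≈ 0.2331

Interpretation: for a small percentage change in X, the percentage change in Y is approximately 0.23 times as large.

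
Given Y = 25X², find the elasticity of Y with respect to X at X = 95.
Elasticity = 2

Elasticity = (dY/dX) · (X/Y)

dY/dX = 50·X
At X = 95: dY/dX = 4750, Y = 225625

Elasticity = 4750 · (95 / 225625) = 2

Interpretation: for a small percentage change in X, the percentage change in Y is approximately 2.00 times as large.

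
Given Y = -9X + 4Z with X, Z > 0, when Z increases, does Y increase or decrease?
Y increases

Taking the partial derivative:
∂Y/∂Z = 4

∂Y/∂Z = 4 > 0 (assuming positive values)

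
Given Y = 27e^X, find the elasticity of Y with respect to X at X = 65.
Elasticity = 65

Elasticity = (dY/dX) · (X/Y)

dY/dX = 27·e^X
At X = 65: dY/dX = 27·e^65, Y = 27·e^65

Elasticity = (27·e^65) · (65 / (27·e^65)) = 65

Interpretation: for a small percentage change in X, the percentage change in Y is approximately 65.00 times as large.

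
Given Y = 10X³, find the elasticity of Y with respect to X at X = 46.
Elasticity = 3

Elasticity = (dY/dX) · (X/Y)

dY/dX = 30·X²
At X = 46: dY/dX = 63480, Y = 973360

Elasticity = 63480 · (46 / 973360) = 3

Interpretation: for a small percentage change in X, the percentage change in Y is approximately 3.00 times as large.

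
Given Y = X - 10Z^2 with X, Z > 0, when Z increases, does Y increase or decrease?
Y decreases

Taking the partial derivative:
∂Y/∂Z = -20Z

∂Y/∂Z = -20Z < 0 (assuming positive values)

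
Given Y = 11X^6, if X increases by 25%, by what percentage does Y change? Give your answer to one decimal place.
281.5%

For Y = 11X^6:
If X → X(1 + 0.25)
Then Y → Y · (1 + 0.25)^6
     ≈ Y · 3.8147

Percentage change = ((1 + 0.25)^6 − 1) × 100% ≈ 281.5%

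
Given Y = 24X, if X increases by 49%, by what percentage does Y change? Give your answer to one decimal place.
49.0%

For Y = 24X:
If X → X(1 + 0.49)
Then Y → Y · (1 + 0.49)^1
     = Y · 1.4900

Percentage change = ((1 + 0.49)^1 − 1) × 100% = 49.0%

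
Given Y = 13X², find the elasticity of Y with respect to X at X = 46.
Elasticity = 2

Elasticity = (dY/dX) · (X/Y)

dY/dX = 26·X
At X = 46: dY/dX = 1196, Y = 27508

Elasticity = 1196 · (46 / 27508) = 2

Interpretation: for a small percentage change in X, the percentage change in Y is approximately 2.00 times as large.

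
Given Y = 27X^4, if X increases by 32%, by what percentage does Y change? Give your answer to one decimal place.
203.6%

For Y = 27X^4:
If X → X(1 + 0.32)
Then Y → Y · (1 + 0.32)^4
     ≈ Y · 3.0360

Percentage change = ((1 + 0.32)^4 − 1) × 100% ≈ 203.6%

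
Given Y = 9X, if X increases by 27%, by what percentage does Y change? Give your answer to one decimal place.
27.0%

For Y = 9X:
If X → X(1 + 0.27)
Then Y → Y · (1 + 0.27)^1
     = Y · 1.2700

Percentage change = ((1 + 0.27)^1 − 1) × 100% = 27.0%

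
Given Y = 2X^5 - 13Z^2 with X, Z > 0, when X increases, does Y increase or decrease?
Y increases

Taking the partial derivative:
∂Y/∂X = 10X^4

∂Y/∂X = 10X^4 > 0 (assuming positive values)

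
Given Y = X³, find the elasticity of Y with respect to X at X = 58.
Elasticity = 3

Elasticity = (dY/dX) · (X/Y)

dY/dX = 3·X²
At X = 58: dY/dX = 10092, Y = 195112

Elasticity = 10092 · (58 / 195112) = 3

Interpretation: for a small percentage change in X, the percentage change in Y is approximately 3.00 times as large.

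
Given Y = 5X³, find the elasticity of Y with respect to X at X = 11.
Elasticity = 3

Elasticity = (dY/dX) · (X/Y)

dY/dX = 15·X²
At X = 11: dY/dX = 1815, Y = 6655

Elasticity = 1815 · (11 / 6655) = 3

Interpretation: for a small percentage change in X, the percentage change in Y is approximately 3.00 times as large.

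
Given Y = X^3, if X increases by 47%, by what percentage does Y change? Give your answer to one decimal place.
217.7%

For Y = X^3:
If X → X(1 + 0.47)
Then Y → Y · (1 + 0.47)^3
     ≈ Y · 3.1765

Percentage change = ((1 + 0.47)^3 − 1) × 100% ≈ 217.7%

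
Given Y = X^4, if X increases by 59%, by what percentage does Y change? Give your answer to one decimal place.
539.1%

For Y = X^4:
If X → X(1 + 0.59)
Then Y → Y · (1 + 0.59)^4
     ≈ Y · 6.3913

Percentage change = ((1 + 0.59)^4 − 1) × 100% ≈ 539.1%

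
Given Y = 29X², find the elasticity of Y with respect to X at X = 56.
Elasticity = 2

Elasticity = (dY/dX) · (X/Y)

dY/dX = 58·X
At X = 56: dY/dX = 3248, Y = 90944

Elasticity = 3248 · (56 / 90944) = 2

Interpretation: for a small percentage change in X, the percentage change in Y is approximately 2.00 times as large.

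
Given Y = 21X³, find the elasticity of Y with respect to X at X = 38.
Elasticity = 3

Elasticity = (dY/dX) · (X/Y)

dY/dX = 63·X²
At X = 38: dY/dX = 90972, Y = 1152312

Elasticity = 90972 · (38 / 1152312) = 3

Interpretation: for a small percentage change in X, the percentage change in Y is approximately 3.00 times as large.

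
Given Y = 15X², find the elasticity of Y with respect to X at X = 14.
Elasticity = 2

Elasticity = (dY/dX) · (X/Y)

dY/dX = 30·X
At X = 14: dY/dX = 420, Y = 2940

Elasticity = 420 · (14 / 2940) = 2

Interpretation: for a small percentage change in X, the percentage change in Y is approximately 2.00 times as large.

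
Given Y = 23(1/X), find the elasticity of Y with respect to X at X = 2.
Elasticity = -1

Elasticity = (dY/dX) · (X/Y)

dY/dX = -23/X²
At X = 2: dY/dX = -23/4, Y = 23/2

Elasticity = (-23/4) · (2 / (23/2)) = -1

Interpretation: for a small percentage change in X, the percentage change in Y is approximately -1.00 times as large.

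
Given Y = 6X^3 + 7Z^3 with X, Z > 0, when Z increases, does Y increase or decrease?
Y increases

Taking the partial derivative:
∂Y/∂Z = 21Z^2

∂Y/∂Z = 21Z^2 > 0 (assuming positive values)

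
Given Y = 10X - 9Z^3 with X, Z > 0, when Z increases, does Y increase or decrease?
Y decreases

Taking the partial derivative:
∂Y/∂Z = -27Z^2

∂Y/∂Z = -27Z^2 < 0 (assuming positive values)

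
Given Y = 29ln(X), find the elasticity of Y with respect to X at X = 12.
Elasticity = 1/ln(12) ≈ 0.4024

Elasticity = (dY/dX) · (X/Y)

dY/dX = 29/X
At X = 12: dY/dX = 29/12, Y = 29·ln(12)

Elasticity = (29/12) · (12 / (29·ln(12))) = 1/ln(12) ≈ 0.4024

Interpretation: for a small percentage change in X, the percentage change in Y is approximately 0.40 times as large.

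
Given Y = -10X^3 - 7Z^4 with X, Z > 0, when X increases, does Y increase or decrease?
Y decreases

Taking the partial derivative:
∂Y/∂X = -30X^2

∂Y/∂X = -30X^2 < 0 (assuming positive values)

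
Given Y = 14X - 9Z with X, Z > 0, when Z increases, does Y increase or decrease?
Y decreases

Taking the partial derivative:
∂Y/∂Z = -9

∂Y/∂Z = -9 < 0 (assuming positive values)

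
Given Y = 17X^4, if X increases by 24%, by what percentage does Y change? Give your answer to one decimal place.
136.4%

For Y = 17X^4:
If X → X(1 + 0.24)
Then Y → Y · (1 + 0.24)^4
     ≈ Y · 2.3642

Percentage change = ((1 + 0.24)^4 − 1) × 100% ≈ 136.4%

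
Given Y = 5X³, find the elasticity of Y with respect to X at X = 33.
Elasticity = 3

Elasticity = (dY/dX) · (X/Y)

dY/dX = 15·X²
At X = 33: dY/dX = 16335, Y = 179685

Elasticity = 16335 · (33 / 179685) = 3

Interpretation: for a small percentage change in X, the percentage change in Y is approximately 3.00 times as large.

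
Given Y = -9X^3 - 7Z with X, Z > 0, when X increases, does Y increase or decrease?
Y decreases

Taking the partial derivative:
∂Y/∂X = -27X^2

∂Y/∂X = -27X^2 < 0 (assuming positive values)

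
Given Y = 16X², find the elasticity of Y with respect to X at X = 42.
Elasticity = 2

Elasticity = (dY/dX) · (X/Y)

dY/dX = 32·X
At X = 42: dY/dX = 1344, Y = 28224

Elasticity = 1344 · (42 / 28224) = 2

Interpretation: for a small percentage change in X, the percentage change in Y is approximately 2.00 times as large.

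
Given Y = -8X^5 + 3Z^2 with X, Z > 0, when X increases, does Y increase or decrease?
Y decreases

Taking the partial derivative:
∂Y/∂X = -40X^4

∂Y/∂X = -40X^4 < 0 (assuming positive values)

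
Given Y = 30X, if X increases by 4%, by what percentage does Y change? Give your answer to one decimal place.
4.0%

For Y = 30X:
If X → X(1 + 0.04)
Then Y → Y · (1 + 0.04)^1
     = Y · 1.0400

Percentage change = ((1 + 0.04)^1 − 1) × 100% = 4.0%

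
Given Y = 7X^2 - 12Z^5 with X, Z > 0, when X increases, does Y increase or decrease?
Y increases

Taking the partial derivative:
∂Y/∂X = 14X

∂Y/∂X = 14X > 0 (assuming positive values)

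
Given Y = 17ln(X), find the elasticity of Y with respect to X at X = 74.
Elasticity = 1/ln(74) ≈ 0.2323

Elasticity = (dY/dX) · (X/Y)

dY/dX = 17/X
At X = 74: dY/dX = 17/74, Y = 17·ln(74)

Elasticity = (17/74) · (74 / (17·ln(74))) = 1/ln(74) ≈ 0.2323

Interpretation: for a small percentage change in X, the percentage change in Y is approximately 0.23 times as large.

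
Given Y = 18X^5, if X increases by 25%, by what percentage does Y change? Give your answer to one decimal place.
205.2%

For Y = 18X^5:
If X → X(1 + 0.25)
Then Y → Y · (1 + 0.25)^5
     ≈ Y · 3.0518

Percentage change = ((1 + 0.25)^5 − 1) × 100% ≈ 205.2%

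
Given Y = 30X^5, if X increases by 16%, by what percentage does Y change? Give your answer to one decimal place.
110.0%

For Y = 30X^5:
If X → X(1 + 0.16)
Then Y → Y · (1 + 0.16)^5
     ≈ Y · 2.1003

Percentage change = ((1 + 0.16)^5 − 1) × 100% ≈ 110.0%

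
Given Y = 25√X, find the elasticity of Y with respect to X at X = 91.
Elasticity = 1/2

Elasticity = (dY/dX) · (X/Y)

dY/dX = 25/(2·√X)
At X = 91: dY/dX = 25·√91/182, Y = 25·√91

Elasticity = (25·√91/182) · (91 / (25·√91)) = 1/2

Interpretation: for a small percentage change in X, the percentage change in Y is approximately 0.50 times as large.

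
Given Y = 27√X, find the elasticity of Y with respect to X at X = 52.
Elasticity = 1/2

Elasticity = (dY/dX) · (X/Y)

dY/dX = 27/(2·√X)
At X = 52: dY/dX = 27·√13/52, Y = 54·√13

Elasticity = (27·√13/52) · (52 / (54·√13)) = 1/2

Interpretation: for a small percentage change in X, the percentage change in Y is approximately 0.50 times as large.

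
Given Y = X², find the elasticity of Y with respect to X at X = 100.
Elasticity = 2

Elasticity = (dY/dX) · (X/Y)

dY/dX = 2·X
At X = 100: dY/dX = 200, Y = 10000

Elasticity = 200 · (100 / 10000) = 2

Interpretation: for a small percentage change in X, the percentage change in Y is approximately 2.00 times as large.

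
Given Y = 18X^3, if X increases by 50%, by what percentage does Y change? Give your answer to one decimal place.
237.5%

For Y = 18X^3:
If X → X(1 + 0.5)
Then Y → Y · (1 + 0.5)^3
     = Y · 3.3750

Percentage change = ((1 + 0.5)^3 − 1) × 100% = 237.5%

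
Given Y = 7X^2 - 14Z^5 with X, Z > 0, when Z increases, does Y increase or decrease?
Y decreases

Taking the partial derivative:
∂Y/∂Z = -70Z^4

∂Y/∂Z = -70Z^4 < 0 (assuming positive values)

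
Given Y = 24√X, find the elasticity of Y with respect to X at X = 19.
Elasticity = 1/2

Elasticity = (dY/dX) · (X/Y)

dY/dX = 12/√X
At X = 19: dY/dX = 12·√19/19, Y = 24·√19

Elasticity = (12·√19/19) · (19 / (24·√19)) = 1/2

Interpretation: for a small percentage change in X, the percentage change in Y is approximately 0.50 times as large.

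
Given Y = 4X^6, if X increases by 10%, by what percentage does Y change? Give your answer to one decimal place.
77.2%

For Y = 4X^6:
If X → X(1 + 0.1)
Then Y → Y · (1 + 0.1)^6
     ≈ Y · 1.7716

Percentage change = ((1 + 0.1)^6 − 1) × 100% ≈ 77.2%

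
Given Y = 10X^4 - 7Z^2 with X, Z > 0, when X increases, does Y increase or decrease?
Y increases

Taking the partial derivative:
∂Y/∂X = 40X^3

∂Y/∂X = 40X^3 > 0 (assuming positive values)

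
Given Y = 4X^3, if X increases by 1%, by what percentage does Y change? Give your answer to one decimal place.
3.0%

For Y = 4X^3:
If X → X(1 + 0.01)
Then Y → Y · (1 + 0.01)^3
     ≈ Y · 1.0303

Percentage change = ((1 + 0.01)^3 − 1) × 100% ≈ 3.0%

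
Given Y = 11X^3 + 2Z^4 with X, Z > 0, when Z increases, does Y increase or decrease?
Y increases

Taking the partial derivative:
∂Y/∂Z = 8Z^3

∂Y/∂Z = 8Z^3 > 0 (assuming positive values)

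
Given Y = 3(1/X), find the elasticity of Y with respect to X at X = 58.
Elasticity = -1

Elasticity = (dY/dX) · (X/Y)

dY/dX = -3/X²
At X = 58: dY/dX = -3/3364, Y = 3/58

Elasticity = (-3/3364) · (58 / (3/58)) = -1

Interpretation: for a small percentage change in X, the percentage change in Y is approximately -1.00 times as large.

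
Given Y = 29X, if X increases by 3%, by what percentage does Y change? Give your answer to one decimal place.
3.0%

For Y = 29X:
If X → X(1 + 0.03)
Then Y → Y · (1 + 0.03)^1
     = Y · 1.0300

Percentage change = ((1 + 0.03)^1 − 1) × 100% = 3.0%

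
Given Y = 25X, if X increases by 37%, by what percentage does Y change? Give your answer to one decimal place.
37.0%

For Y = 25X:
If X → X(1 + 0.37)
Then Y → Y · (1 + 0.37)^1
     = Y · 1.3700

Percentage change = ((1 + 0.37)^1 − 1) × 100% = 37.0%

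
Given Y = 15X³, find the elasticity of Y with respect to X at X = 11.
Elasticity = 3

Elasticity = (dY/dX) · (X/Y)

dY/dX = 45·X²
At X = 11: dY/dX = 5445, Y = 19965

Elasticity = 5445 · (11 / 19965) = 3

Interpretation: for a small percentage change in X, the percentage change in Y is approximately 3.00 times as large.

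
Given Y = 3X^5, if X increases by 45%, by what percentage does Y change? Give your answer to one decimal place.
541.0%

For Y = 3X^5:
If X → X(1 + 0.45)
Then Y → Y · (1 + 0.45)^5
     ≈ Y · 6.4097

Percentage change = ((1 + 0.45)^5 − 1) × 100% ≈ 541.0%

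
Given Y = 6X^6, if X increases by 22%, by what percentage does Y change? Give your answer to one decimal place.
229.7%

For Y = 6X^6:
If X → X(1 + 0.22)
Then Y → Y · (1 + 0.22)^6
     ≈ Y · 3.2973

Percentage change = ((1 + 0.22)^6 − 1) × 100% ≈ 229.7%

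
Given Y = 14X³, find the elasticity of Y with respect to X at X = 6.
Elasticity = 3

Elasticity = (dY/dX) · (X/Y)

dY/dX = 42·X²
At X = 6: dY/dX = 1512, Y = 3024

Elasticity = 1512 · (6 / 3024) = 3

Interpretation: for a small percentage change in X, the percentage change in Y is approximately 3.00 times as large.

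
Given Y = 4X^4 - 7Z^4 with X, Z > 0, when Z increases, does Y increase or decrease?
Y decreases

Taking the partial derivative:
∂Y/∂Z = -28Z^3

∂Y/∂Z = -28Z^3 < 0 (assuming positive values)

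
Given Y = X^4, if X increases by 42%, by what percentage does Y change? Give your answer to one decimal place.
306.6%

For Y = X^4:
If X → X(1 + 0.42)
Then Y → Y · (1 + 0.42)^4
     ≈ Y · 4.0659

Percentage change = ((1 + 0.42)^4 − 1) × 100% ≈ 306.6%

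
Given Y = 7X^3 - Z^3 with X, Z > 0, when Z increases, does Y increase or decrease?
Y decreases

Taking the partial derivative:
∂Y/∂Z = -3Z^2

∂Y/∂Z = -3Z^2 < 0 (assuming positive values)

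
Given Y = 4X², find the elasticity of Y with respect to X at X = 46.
Elasticity = 2

Elasticity = (dY/dX) · (X/Y)

dY/dX = 8·X
At X = 46: dY/dX = 368, Y = 8464

Elasticity = 368 · (46 / 8464) = 2

Interpretation: for a small percentage change in X, the percentage change in Y is approximately 2.00 times as large.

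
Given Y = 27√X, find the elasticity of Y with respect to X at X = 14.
Elasticity = 1/2

Elasticity = (dY/dX) · (X/Y)

dY/dX = 27/(2·√X)
At X = 14: dY/dX = 27·√14/28, Y = 27·√14

Elasticity = (27·√14/28) · (14 / (27·√14)) = 1/2

Interpretation: for a small percentage change in X, the percentage change in Y is approximately 0.50 times as large.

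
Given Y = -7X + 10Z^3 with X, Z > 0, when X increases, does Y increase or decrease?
Y decreases

Taking the partial derivative:
∂Y/∂X = -7

∂Y/∂X = -7 < 0 (assuming positive values)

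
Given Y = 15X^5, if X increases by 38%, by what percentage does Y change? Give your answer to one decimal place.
400.5%

For Y = 15X^5:
If X → X(1 + 0.38)
Then Y → Y · (1 + 0.38)^5
     ≈ Y · 5.0049

Percentage change = ((1 + 0.38)^5 − 1) × 100% ≈ 400.5%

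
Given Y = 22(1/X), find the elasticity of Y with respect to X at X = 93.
Elasticity = -1

Elasticity = (dY/dX) · (X/Y)

dY/dX = -22/X²
At X = 93: dY/dX = -22/8649, Y = 22/93

Elasticity = (-22/8649) · (93 / (22/93)) = -1

Interpretation: for a small percentage change in X, the percentage change in Y is approximately -1.00 times as large.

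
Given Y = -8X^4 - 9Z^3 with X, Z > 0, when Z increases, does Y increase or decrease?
Y decreases

Taking the partial derivative:
∂Y/∂Z = -27Z^2

∂Y/∂Z = -27Z^2 < 0 (assuming positive values)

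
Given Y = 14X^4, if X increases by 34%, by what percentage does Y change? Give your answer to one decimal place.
222.4%

For Y = 14X^4:
If X → X(1 + 0.34)
Then Y → Y · (1 + 0.34)^4
     ≈ Y · 3.2242

Percentage change = ((1 + 0.34)^4 − 1) × 100% ≈ 222.4%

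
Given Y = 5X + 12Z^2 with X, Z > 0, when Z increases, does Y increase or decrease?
Y increases

Taking the partial derivative:
∂Y/∂Z = 24Z

∂Y/∂Z = 24Z > 0 (assuming positive values)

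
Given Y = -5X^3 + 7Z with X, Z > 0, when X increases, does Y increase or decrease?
Y decreases

Taking the partial derivative:
∂Y/∂X = -15X^2

∂Y/∂X = -15X^2 < 0 (assuming positive values)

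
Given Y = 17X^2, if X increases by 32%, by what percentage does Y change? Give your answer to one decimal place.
74.2%

For Y = 17X^2:
If X → X(1 + 0.32)
Then Y → Y · (1 + 0.32)^2
     = Y · 1.7424

Percentage change = ((1 + 0.32)^2 − 1) × 100% ≈ 74.2%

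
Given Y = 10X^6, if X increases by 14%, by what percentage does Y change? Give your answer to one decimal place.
119.5%

For Y = 10X^6:
If X → X(1 + 0.14)
Then Y → Y · (1 + 0.14)^6
     ≈ Y · 2.1950

Percentage change = ((1 + 0.14)^6 − 1) × 100% ≈ 119.5%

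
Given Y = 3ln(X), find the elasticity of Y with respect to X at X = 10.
Elasticity = 1/ln(10) ≈ 0.4343

Elasticity = (dY/dX) · (X/Y)

dY/dX = 3/X
At X = 10: dY/dX = 3/10, Y = 3·ln(10)

Elasticity = (3/10) · (10 / (3·ln(10))) = 1/ln(10) ≈ 0.4343

Interpretation: for a small percentage change in X, the percentage change in Y is approximately 0.43 times as large.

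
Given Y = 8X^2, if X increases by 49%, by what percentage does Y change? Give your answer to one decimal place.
122.0%

For Y = 8X^2:
If X → X(1 + 0.49)
Then Y → Y · (1 + 0.49)^2
     = Y · 2.2201

Percentage change = ((1 + 0.49)^2 − 1) × 100% ≈ 122.0%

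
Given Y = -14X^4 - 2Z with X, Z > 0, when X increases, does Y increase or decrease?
Y decreases

Taking the partial derivative:
∂Y/∂X = -56X^3

∂Y/∂X = -56X^3 < 0 (assuming positive values)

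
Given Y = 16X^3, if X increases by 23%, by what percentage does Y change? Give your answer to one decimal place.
86.1%

For Y = 16X^3:
If X → X(1 + 0.23)
Then Y → Y · (1 + 0.23)^3
     ≈ Y · 1.8609

Percentage change = ((1 + 0.23)^3 − 1) × 100% ≈ 86.1%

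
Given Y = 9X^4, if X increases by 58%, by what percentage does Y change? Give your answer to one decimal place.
523.2%

For Y = 9X^4:
If X → X(1 + 0.58)
Then Y → Y · (1 + 0.58)^4
     ≈ Y · 6.2320

Percentage change = ((1 + 0.58)^4 − 1) × 100% ≈ 523.2%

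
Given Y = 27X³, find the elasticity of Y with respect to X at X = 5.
Elasticity = 3

Elasticity = (dY/dX) · (X/Y)

dY/dX = 81·X²
At X = 5: dY/dX = 2025, Y = 3375

Elasticity = 2025 · (5 / 3375) = 3

Interpretation: for a small percentage change in X, the percentage change in Y is approximately 3.00 times as large.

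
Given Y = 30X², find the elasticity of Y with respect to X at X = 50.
Elasticity = 2

Elasticity = (dY/dX) · (X/Y)

dY/dX = 60·X
At X = 50: dY/dX = 3000, Y = 75000

Elasticity = 3000 · (50 / 75000) = 2

Interpretation: for a small percentage change in X, the percentage change in Y is approximately 2.00 times as large.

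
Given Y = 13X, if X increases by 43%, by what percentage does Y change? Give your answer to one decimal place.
43.0%

For Y = 13X:
If X → X(1 + 0.43)
Then Y → Y · (1 + 0.43)^1
     = Y · 1.4300

Percentage change = ((1 + 0.43)^1 − 1) × 100% = 43.0%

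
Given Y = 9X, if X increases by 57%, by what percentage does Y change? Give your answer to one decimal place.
57.0%

For Y = 9X:
If X → X(1 + 0.57)
Then Y → Y · (1 + 0.57)^1
     = Y · 1.5700

Percentage change = ((1 + 0.57)^1 − 1) × 100% = 57.0%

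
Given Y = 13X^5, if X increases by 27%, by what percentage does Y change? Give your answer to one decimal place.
230.4%

For Y = 13X^5:
If X → X(1 + 0.27)
Then Y → Y · (1 + 0.27)^5
     ≈ Y · 3.3038

Percentage change = ((1 + 0.27)^5 − 1) × 100% ≈ 230.4%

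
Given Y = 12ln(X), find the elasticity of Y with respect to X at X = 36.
Elasticity = 1/ln(36) ≈ 0.2791

Elasticity = (dY/dX) · (X/Y)

dY/dX = 12/X
At X = 36: dY/dX = 1/3, Y = 12·ln(36)

Elasticity = (1/3) · (36 / (12·ln(36))) = 1/ln(36) ≈ 0.2791

Interpretation: for a small percentage change in X, the percentage change in Y is approximately 0.28 times as large.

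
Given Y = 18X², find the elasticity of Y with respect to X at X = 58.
Elasticity = 2

Elasticity = (dY/dX) · (X/Y)

dY/dX = 36·X
At X = 58: dY/dX = 2088, Y = 60552

Elasticity = 2088 · (58 / 60552) = 2

Interpretation: for a small percentage change in X, the percentage change in Y is approximately 2.00 times as large.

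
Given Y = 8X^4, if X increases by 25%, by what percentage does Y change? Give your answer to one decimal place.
144.1%

For Y = 8X^4:
If X → X(1 + 0.25)
Then Y → Y · (1 + 0.25)^4
     ≈ Y · 2.4414

Percentage change = ((1 + 0.25)^4 − 1) × 100% ≈ 144.1%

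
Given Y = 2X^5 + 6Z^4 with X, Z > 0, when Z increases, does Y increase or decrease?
Y increases

Taking the partial derivative:
∂Y/∂Z = 24Z^3

∂Y/∂Z = 24Z^3 > 0 (assuming positive values)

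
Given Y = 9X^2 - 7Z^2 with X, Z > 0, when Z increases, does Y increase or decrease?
Y decreases

Taking the partial derivative:
∂Y/∂Z = -14Z

∂Y/∂Z = -14Z < 0 (assuming positive values)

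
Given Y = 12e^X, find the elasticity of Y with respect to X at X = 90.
Elasticity = 90

Elasticity = (dY/dX) · (X/Y)

dY/dX = 12·e^X
At X = 90: dY/dX = 12·e^90, Y = 12·e^90

Elasticity = (12·e^90) · (90 / (12·e^90)) = 90

Interpretation: for a small percentage change in X, the percentage change in Y is approximately 90.00 times as large.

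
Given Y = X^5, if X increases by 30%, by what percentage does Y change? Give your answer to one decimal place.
271.3%

For Y = X^5:
If X → X(1 + 0.3)
Then Y → Y · (1 + 0.3)^5
     ≈ Y · 3.7129

Percentage change = ((1 + 0.3)^5 − 1) × 100% ≈ 271.3%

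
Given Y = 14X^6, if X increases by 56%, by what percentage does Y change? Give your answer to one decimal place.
1341.3%

For Y = 14X^6:
If X → X(1 + 0.56)
Then Y → Y · (1 + 0.56)^6
     ≈ Y · 14.4128

Percentage change = ((1 + 0.56)^6 − 1) × 100% ≈ 1341.3%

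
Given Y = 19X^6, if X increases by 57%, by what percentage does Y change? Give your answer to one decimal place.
1397.6%

For Y = 19X^6:
If X → X(1 + 0.57)
Then Y → Y · (1 + 0.57)^6
     ≈ Y · 14.9761

Percentage change = ((1 + 0.57)^6 − 1) × 100% ≈ 1397.6%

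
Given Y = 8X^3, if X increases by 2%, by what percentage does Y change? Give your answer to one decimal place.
6.1%

For Y = 8X^3:
If X → X(1 + 0.02)
Then Y → Y · (1 + 0.02)^3
     ≈ Y · 1.0612

Percentage change = ((1 + 0.02)^3 − 1) × 100% ≈ 6.1%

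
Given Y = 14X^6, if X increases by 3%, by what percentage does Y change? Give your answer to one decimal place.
19.4%

For Y = 14X^6:
If X → X(1 + 0.03)
Then Y → Y · (1 + 0.03)^6
     ≈ Y · 1.1941

Percentage change = ((1 + 0.03)^6 − 1) × 100% ≈ 19.4%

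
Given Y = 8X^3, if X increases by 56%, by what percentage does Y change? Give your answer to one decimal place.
279.6%

For Y = 8X^3:
If X → X(1 + 0.56)
Then Y → Y · (1 + 0.56)^3
     ≈ Y · 3.7964

Percentage change = ((1 + 0.56)^3 − 1) × 100% ≈ 279.6%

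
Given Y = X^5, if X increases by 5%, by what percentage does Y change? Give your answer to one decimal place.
27.6%

For Y = X^5:
If X → X(1 + 0.05)
Then Y → Y · (1 + 0.05)^5
     ≈ Y · 1.2763

Percentage change = ((1 + 0.05)^5 − 1) × 100% ≈ 27.6%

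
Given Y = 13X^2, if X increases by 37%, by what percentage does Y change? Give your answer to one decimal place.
87.7%

For Y = 13X^2:
If X → X(1 + 0.37)
Then Y → Y · (1 + 0.37)^2
     = Y · 1.8769

Percentage change = ((1 + 0.37)^2 − 1) × 100% ≈ 87.7%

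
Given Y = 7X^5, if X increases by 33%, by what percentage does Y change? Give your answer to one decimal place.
316.2%

For Y = 7X^5:
If X → X(1 + 0.33)
Then Y → Y · (1 + 0.33)^5
     ≈ Y · 4.1616

Percentage change = ((1 + 0.33)^5 − 1) × 100% ≈ 316.2%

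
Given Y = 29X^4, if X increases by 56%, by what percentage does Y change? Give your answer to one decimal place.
492.2%

For Y = 29X^4:
If X → X(1 + 0.56)
Then Y → Y · (1 + 0.56)^4
     ≈ Y · 5.9224

Percentage change = ((1 + 0.56)^4 − 1) × 100% ≈ 492.2%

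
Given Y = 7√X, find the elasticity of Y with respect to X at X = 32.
Elasticity = 1/2

Elasticity = (dY/dX) · (X/Y)

dY/dX = 7/(2·√X)
At X = 32: dY/dX = 7·√2/16, Y = 28·√2

Elasticity = (7·√2/16) · (32 / (28·√2)) = 1/2

Interpretation: for a small percentage change in X, the percentage change in Y is approximately 0.50 times as large.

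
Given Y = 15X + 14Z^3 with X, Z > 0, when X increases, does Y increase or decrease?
Y increases

Taking the partial derivative:
∂Y/∂X = 15

∂Y/∂X = 15 > 0 (assuming positive values)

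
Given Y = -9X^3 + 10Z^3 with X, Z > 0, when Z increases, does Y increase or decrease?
Y increases

Taking the partial derivative:
∂Y/∂Z = 30Z^2

∂Y/∂Z = 30Z^2 > 0 (assuming positive values)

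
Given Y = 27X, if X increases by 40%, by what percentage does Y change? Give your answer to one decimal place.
40.0%

For Y = 27X:
If X → X(1 + 0.4)
Then Y → Y · (1 + 0.4)^1
     = Y · 1.4000

Percentage change = ((1 + 0.4)^1 − 1) × 100% = 40.0%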